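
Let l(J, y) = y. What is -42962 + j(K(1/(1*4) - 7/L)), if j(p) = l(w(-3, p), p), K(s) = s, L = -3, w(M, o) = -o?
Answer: -515513/12 ≈ -42959.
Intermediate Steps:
j(p) = p
-42962 + j(K(1/(1*4) - 7/L)) = -42962 + (1/(1*4) - 7/(-3)) = -42962 + (1*(1/4) - 7*(-1/3)) = -42962 + (1/4 + 7/3) = -42962 + 31/12 = -515513/12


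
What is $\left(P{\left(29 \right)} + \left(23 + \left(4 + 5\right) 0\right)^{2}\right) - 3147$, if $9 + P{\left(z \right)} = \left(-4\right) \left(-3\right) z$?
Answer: $-2279$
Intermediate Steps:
$P{\left(z \right)} = -9 + 12 z$ ($P{\left(z \right)} = -9 + \left(-4\right) \left(-3\right) z = -9 + 12 z$)
$\left(P{\left(29 \right)} + \left(23 + \left(4 + 5\right) 0\right)^{2}\right) - 3147 = \left(\left(-9 + 12 \cdot 29\right) + \left(23 + \left(4 + 5\right) 0\right)^{2}\right) - 3147 = \left(\left(-9 + 348\right) + \left(23 + 9 \cdot 0\right)^{2}\right) - 3147 = \left(339 + \left(23 + 0\right)^{2}\right) - 3147 = \left(339 + 23^{2}\right) - 3147 = \left(339 + 529\right) - 3147 = 868 - 3147 = -2279$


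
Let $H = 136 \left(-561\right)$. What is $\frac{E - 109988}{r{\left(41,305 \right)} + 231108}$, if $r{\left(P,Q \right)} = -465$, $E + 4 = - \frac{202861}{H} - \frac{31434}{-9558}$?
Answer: $- \frac{262110841009}{549651791304} \approx -0.47687$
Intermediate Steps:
$H = -76296$
$E = \frac{4641455}{2383128}$ ($E = -4 - \left(- \frac{11933}{4488} - \frac{5239}{1593}\right) = -4 - - \frac{14173967}{2383128} = -4 + \left(\frac{11933}{4488} + \frac{5239}{1593}\right) = -4 + \frac{14173967}{2383128} = \frac{4641455}{2383128} \approx 1.9476$)
$\frac{E - 109988}{r{\left(41,305 \right)} + 231108} = \frac{\frac{4641455}{2383128} - 109988}{-465 + 231108} = - \frac{262110841009}{2383128 \cdot 230643} = \left(- \frac{262110841009}{2383128}\right) \frac{1}{230643} = - \frac{262110841009}{549651791304}$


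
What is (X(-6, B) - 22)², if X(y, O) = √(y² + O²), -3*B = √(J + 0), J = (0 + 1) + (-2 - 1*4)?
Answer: (66 - √319)²/9 ≈ 257.49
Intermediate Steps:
J = -5 (J = 1 + (-2 - 4) = 1 - 6 = -5)
B = -I*√5/3 (B = -√(-5 + 0)/3 = -I*√5/3 ≈ -0.74536*I)
X(y, O) = √(O² + y²)
(X(-6, B) - 22)² = (√((-I*√5/3)² + (-6)²) - 22)² = (√(-5/9 + 36) - 22)² = (√(319/9) - 22)² = (√319/3 - 22)² = (-22 + √319/3)²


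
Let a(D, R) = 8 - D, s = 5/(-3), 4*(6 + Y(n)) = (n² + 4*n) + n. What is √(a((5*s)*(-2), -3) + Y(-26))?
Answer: √4386/6 ≈ 11.038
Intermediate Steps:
Y(n) = -6 + n²/4 + 5*n/4 (Y(n) = -6 + ((n² + 4*n) + n)/4 = -6 + (n² + 5*n)/4 = -6 + (n²/4 + 5*n/4) = -6 + n²/4 + 5*n/4)
s = -5/3 (s = 5*(-⅓) = -5/3 ≈ -1.6667)
√(a((5*s)*(-2), -3) + Y(-26)) = √((8 - 5*(-5/3)*(-2)) + (-6 + (¼)*(-26)² + (5/4)*(-26))) = √((8 - (-25)*(-2)/3) + (-6 + (¼)*676 - 65/2)) = √((8 - 1*50/3) + (-6 + 169 - 65/2)) = √((8 - 50/3) + 261/2) = √(-26/3 + 261/2) = √(731/6) = √4386/6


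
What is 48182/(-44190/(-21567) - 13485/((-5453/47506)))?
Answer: 134915165021/328963290870 ≈ 0.41012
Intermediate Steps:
48182/(-44190/(-21567) - 13485/((-5453/47506))) = 48182/(-44190*(-1/21567) - 13485/((-5453*1/47506))) = 48182/(14730/7189 - 13485/(-5453/47506)) = 48182/(14730/7189 - 13485*(-47506/5453)) = 48182/(14730/7189 + 640618410/5453) = 48182/(657926581740/5600231) = 48182*(5600231/657926581740) = 134915165021/328963290870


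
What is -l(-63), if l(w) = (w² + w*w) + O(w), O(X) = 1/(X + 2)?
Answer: -484217/61 ≈ -7938.0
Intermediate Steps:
O(X) = 1/(2 + X)
l(w) = 1/(2 + w) + 2*w² (l(w) = (w² + w*w) + 1/(2 + w) = (w² + w²) + 1/(2 + w) = 2*w² + 1/(2 + w) = 1/(2 + w) + 2*w²)
-l(-63) = -(1 + 2*(-63)²*(2 - 63))/(2 - 63) = -(1 + 2*3969*(-61))/(-61) = -(-1)*(1 - 484218)/61 = -(-1)*(-484217)/61 = -1*484217/61 = -484217/61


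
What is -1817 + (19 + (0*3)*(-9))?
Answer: -1798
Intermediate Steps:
-1817 + (19 + (0*3)*(-9)) = -1817 + (19 + 0*(-9)) = -1817 + (19 + 0) = -1817 + 19 = -1798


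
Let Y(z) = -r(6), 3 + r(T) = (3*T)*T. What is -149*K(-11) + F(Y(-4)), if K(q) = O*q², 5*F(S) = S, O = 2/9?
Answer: -36247/9 ≈ -4027.4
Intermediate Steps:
r(T) = -3 + 3*T² (r(T) = -3 + (3*T)*T = -3 + 3*T²)
O = 2/9 (O = 2*(⅑) = 2/9 ≈ 0.22222)
Y(z) = -105 (Y(z) = -(-3 + 3*6²) = -(-3 + 3*36) = -(-3 + 108) = -1*105 = -105)
F(S) = S/5
K(q) = 2*q²/9
-149*K(-11) + F(Y(-4)) = -298*(-11)²/9 + (⅕)*(-105) = -298*121/9 - 21 = -149*242/9 - 21 = -36058/9 - 21 = -36247/9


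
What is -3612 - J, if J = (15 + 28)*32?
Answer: -4988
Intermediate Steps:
J = 1376 (J = 43*32 = 1376)
-3612 - J = -3612 - 1*1376 = -3612 - 1376 = -4988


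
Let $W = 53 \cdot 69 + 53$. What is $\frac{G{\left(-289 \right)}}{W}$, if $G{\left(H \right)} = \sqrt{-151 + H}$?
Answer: $\frac{i \sqrt{110}}{1855} \approx 0.005654 i$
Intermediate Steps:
$W = 3710$ ($W = 3657 + 53 = 3710$)
$\frac{G{\left(-289 \right)}}{W} = \frac{\sqrt{-151 - 289}}{3710} = \sqrt{-440} \cdot \frac{1}{3710} = 2 i \sqrt{110} \cdot \frac{1}{3710} = \frac{i \sqrt{110}}{1855}$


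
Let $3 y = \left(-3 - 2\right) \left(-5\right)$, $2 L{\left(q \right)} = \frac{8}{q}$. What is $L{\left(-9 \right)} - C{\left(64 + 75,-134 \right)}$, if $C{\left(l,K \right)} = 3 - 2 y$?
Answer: $\frac{119}{9} \approx 13.222$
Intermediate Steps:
$L{\left(q \right)} = \frac{4}{q}$ ($L{\left(q \right)} = \frac{8 \frac{1}{q}}{2} = \frac{4}{q}$)
$y = \frac{25}{3}$ ($y = \frac{\left(-3 - 2\right) \left(-5\right)}{3} = \frac{\left(-5\right) \left(-5\right)}{3} = \frac{1}{3} \cdot 25 = \frac{25}{3} \approx 8.3333$)
$C{\left(l,K \right)} = - \frac{41}{3}$ ($C{\left(l,K \right)} = 3 - \frac{50}{3} = - \frac{41}{3}$)
$L{\left(-9 \right)} - C{\left(64 + 75,-134 \right)} = \frac{4}{-9} - - \frac{41}{3} = 4 \left(- \frac{1}{9}\right) + \frac{41}{3} = - \frac{4}{9} + \frac{41}{3} = \frac{119}{9}$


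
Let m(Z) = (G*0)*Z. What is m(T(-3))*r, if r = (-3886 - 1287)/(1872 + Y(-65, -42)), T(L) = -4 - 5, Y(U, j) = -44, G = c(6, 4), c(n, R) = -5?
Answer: 0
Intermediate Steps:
G = -5
T(L) = -9
m(Z) = 0 (m(Z) = (-5*0)*Z = 0*Z = 0)
r = -5173/1828 (r = (-3886 - 1287)/(1872 - 44) = -5173/1828 ≈ -2.8299)
m(T(-3))*r = 0*(-5173/1828) = 0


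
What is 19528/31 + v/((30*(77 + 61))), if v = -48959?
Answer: 79328191/128340 ≈ 618.11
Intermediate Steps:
19528/31 + v/((30*(77 + 61))) = 19528/31 - 48959*1/(30*(77 + 61)) = 19528*(1/31) - 48959/(30*138) = 19528/31 - 48959/4140 = 79328191/128340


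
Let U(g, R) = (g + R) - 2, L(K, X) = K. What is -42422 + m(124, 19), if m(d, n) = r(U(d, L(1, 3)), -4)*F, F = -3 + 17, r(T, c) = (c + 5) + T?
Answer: -40686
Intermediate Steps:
U(g, R) = -2 + R + g (U(g, R) = (R + g) - 2 = -2 + R + g)
r(T, c) = 5 + T + c (r(T, c) = (5 + c) + T = 5 + T + c)
F = 14
m(d, n) = 14*d (m(d, n) = (5 + (-2 + 1 + d) - 4)*14 = (5 + (-1 + d) - 4)*14 = d*14 = 14*d)
-42422 + m(124, 19) = -42422 + 14*124 = -42422 + 1736 = -40686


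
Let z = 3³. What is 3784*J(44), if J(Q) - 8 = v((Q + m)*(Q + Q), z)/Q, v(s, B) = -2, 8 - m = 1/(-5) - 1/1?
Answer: 30100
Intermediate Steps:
m = 46/5 (m = 8 - (1/(-5) - 1/1) = 8 - (1*(-⅕) - 1*1) = 8 - (-⅕ - 1) = 8 - 1*(-6/5) = 8 + 6/5 = 46/5 ≈ 9.2000)
z = 27
J(Q) = 8 - 2/Q
3784*J(44) = 3784*(8 - 2/44) = 3784*(8 - 2*1/44) = 3784*(8 - 1/22) = 3784*(175/22) = 30100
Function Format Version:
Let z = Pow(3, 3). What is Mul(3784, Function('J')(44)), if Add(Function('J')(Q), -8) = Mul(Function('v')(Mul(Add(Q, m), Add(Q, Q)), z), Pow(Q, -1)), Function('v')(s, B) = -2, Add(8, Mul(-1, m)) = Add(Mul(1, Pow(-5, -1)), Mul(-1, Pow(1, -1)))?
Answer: 30100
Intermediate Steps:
m = Rational(46, 5) (m = Add(8, Mul(-1, Add(Mul(1, Pow(-5, -1)), Mul(-1, Pow(1, -1))))) = Add(8, Mul(-1, Add(Mul(1, Rational(-1, 5)), Mul(-1, 1)))) = Add(8, Mul(-1, Add(Rational(-1, 5), -1))) = Add(8, Mul(-1, Rational(-6, 5))) = Add(8, Rational(6, 5)) = Rational(46, 5) ≈ 9.2000)
z = 27
Function('J')(Q) = Add(8, Mul(-2, Pow(Q, -1)))
Mul(3784, Function('J')(44)) = Mul(3784, Add(8, Mul(-2, Pow(44, -1)))) = Mul(3784, Add(8, Mul(-2, Rational(1, 44)))) = Mul(3784, Add(8, Rational(-1, 22))) = Mul(3784, Rational(175, 22)) = 30100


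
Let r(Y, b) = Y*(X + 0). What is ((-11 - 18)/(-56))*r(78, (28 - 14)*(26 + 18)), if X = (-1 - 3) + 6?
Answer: 1131/14 ≈ 80.786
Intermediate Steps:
X = 2 (X = -4 + 6 = 2)
r(Y, b) = 2*Y (r(Y, b) = Y*(2 + 0) = Y*2 = 2*Y)
((-11 - 18)/(-56))*r(78, (28 - 14)*(26 + 18)) = ((-11 - 18)/(-56))*(2*78) = -29*(-1/56)*156 = (29/56)*156 = 1131/14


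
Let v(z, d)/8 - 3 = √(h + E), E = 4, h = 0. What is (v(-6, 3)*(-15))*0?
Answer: 0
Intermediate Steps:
v(z, d) = 40 (v(z, d) = 24 + 8*√(0 + 4) = 24 + 8*√4 = 24 + 8*2 = 24 + 16 = 40)
(v(-6, 3)*(-15))*0 = (40*(-15))*0 = -600*0 = 0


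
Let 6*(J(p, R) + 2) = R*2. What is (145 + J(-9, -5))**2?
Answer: 179776/9 ≈ 19975.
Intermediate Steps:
J(p, R) = -2 + R/3 (J(p, R) = -2 + (R*2)/6 = -2 + (2*R)/6 = -2 + R/3)
(145 + J(-9, -5))**2 = (145 + (-2 + (1/3)*(-5)))**2 = (145 + (-2 - 5/3))**2 = (145 - 11/3)**2 = (424/3)**2 = 179776/9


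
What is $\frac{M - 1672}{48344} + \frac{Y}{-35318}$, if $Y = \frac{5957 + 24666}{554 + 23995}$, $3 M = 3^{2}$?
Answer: $- \frac{724269729335}{20957645680104} \approx -0.034559$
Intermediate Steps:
$M = 3$ ($M = \frac{3^{2}}{3} = \frac{1}{3} \cdot 9 = 3$)
$Y = \frac{30623}{24549} \approx 1.2474$
$\frac{M - 1672}{48344} + \frac{Y}{-35318} = \frac{3 - 1672}{48344} + \frac{30623}{24549 \left(-35318\right)} = \left(3 - 1672\right) \frac{1}{48344} + \frac{30623}{24549} \left(- \frac{1}{35318}\right) = \left(-1669\right) \frac{1}{48344} - \frac{30623}{867021582} = - \frac{1669}{48344} - \frac{30623}{867021582} = - \frac{724269729335}{20957645680104}$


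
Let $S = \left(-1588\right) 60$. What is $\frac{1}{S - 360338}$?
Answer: $- \frac{1}{455618} \approx -2.1948 \cdot 10^{-6}$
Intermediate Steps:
$S = -95280$
$\frac{1}{S - 360338} = \frac{1}{-95280 - 360338} = \frac{1}{-455618} = - \frac{1}{455618}$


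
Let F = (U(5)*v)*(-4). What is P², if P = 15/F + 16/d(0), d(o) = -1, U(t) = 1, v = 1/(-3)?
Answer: 361/16 ≈ 22.563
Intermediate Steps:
v = -⅓ ≈ -0.33333
F = 4/3 (F = (1*(-⅓))*(-4) = -⅓*(-4) = 4/3 ≈ 1.3333)
P = -19/4 (P = 15/(4/3) + 16/(-1) = 15*(¾) + 16*(-1) = 45/4 - 16 = -19/4 ≈ -4.7500)
P² = (-19/4)² = 361/16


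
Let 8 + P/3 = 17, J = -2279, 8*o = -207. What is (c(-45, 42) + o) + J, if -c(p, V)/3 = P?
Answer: -19087/8 ≈ -2385.9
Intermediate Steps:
o = -207/8 (o = (⅛)*(-207) = -207/8 ≈ -25.875)
P = 27 (P = -24 + 3*17 = -24 + 51 = 27)
c(p, V) = -81 (c(p, V) = -3*27 = -81)
(c(-45, 42) + o) + J = (-81 - 207/8) - 2279 = -855/8 - 2279 = -19087/8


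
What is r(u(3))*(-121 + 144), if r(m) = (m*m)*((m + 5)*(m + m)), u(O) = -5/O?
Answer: -57500/81 ≈ -709.88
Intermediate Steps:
r(m) = 2*m³*(5 + m) (r(m) = m²*((5 + m)*(2*m)) = m²*(2*m*(5 + m)) = 2*m³*(5 + m))
r(u(3))*(-121 + 144) = (2*(-5/3)³*(5 - 5/3))*(-121 + 144) = (2*(-5*⅓)³*(5 - 5*⅓))*23 = (2*(-5/3)³*(5 - 5/3))*23 = (2*(-125/27)*(10/3))*23 = -2500/81*23 = -57500/81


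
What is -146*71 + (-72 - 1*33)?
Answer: -10471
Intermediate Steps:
-146*71 + (-72 - 1*33) = -10366 + (-72 - 33) = -10366 - 105 = -10471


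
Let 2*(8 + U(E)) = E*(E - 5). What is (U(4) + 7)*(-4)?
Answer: 12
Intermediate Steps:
U(E) = -8 + E*(-5 + E)/2 (U(E) = -8 + (E*(E - 5))/2 = -8 + (E*(-5 + E))/2 = -8 + E*(-5 + E)/2)
(U(4) + 7)*(-4) = ((-8 + (½)*4² - 5/2*4) + 7)*(-4) = ((-8 + (½)*16 - 10) + 7)*(-4) = ((-8 + 8 - 10) + 7)*(-4) = (-10 + 7)*(-4) = -3*(-4) = 12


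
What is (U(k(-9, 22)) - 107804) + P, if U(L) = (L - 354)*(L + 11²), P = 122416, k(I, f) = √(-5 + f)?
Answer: -28205 - 233*√17 ≈ -29166.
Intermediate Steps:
U(L) = (-354 + L)*(121 + L) (U(L) = (-354 + L)*(L + 121) = (-354 + L)*(121 + L))
(U(k(-9, 22)) - 107804) + P = ((-42834 + (√(-5 + 22))² - 233*√(-5 + 22)) - 107804) + 122416 = ((-42834 + (√17)² - 233*√17) - 107804) + 122416 = ((-42834 + 17 - 233*√17) - 107804) + 122416 = ((-42817 - 233*√17) - 107804) + 122416 = (-150621 - 233*√17) + 122416 = -28205 - 233*√17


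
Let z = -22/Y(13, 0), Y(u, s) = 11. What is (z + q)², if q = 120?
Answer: 13924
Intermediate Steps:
z = -2 (z = -22/11 = -22*1/11 = -2)
(z + q)² = (-2 + 120)² = 118² = 13924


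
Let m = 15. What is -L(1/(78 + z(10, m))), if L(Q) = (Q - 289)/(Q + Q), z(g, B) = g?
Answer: 25431/2 ≈ 12716.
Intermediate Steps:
L(Q) = (-289 + Q)/(2*Q) (L(Q) = (-289 + Q)/((2*Q)) = (-289 + Q)*(1/(2*Q)) = (-289 + Q)/(2*Q))
-L(1/(78 + z(10, m))) = -(-289 + 1/(78 + 10))/(2*(1/(78 + 10))) = -(-289 + 1/88)/(2*(1/88)) = -(-289 + 1/88)/(2*1/88) = -88*(-25431)/(2*88) = -1*(-25431/2) = 25431/2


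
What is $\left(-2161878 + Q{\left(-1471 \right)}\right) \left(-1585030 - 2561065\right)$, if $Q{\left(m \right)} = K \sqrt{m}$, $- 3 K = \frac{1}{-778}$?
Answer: $8963351566410 - \frac{4146095 i \sqrt{1471}}{2334} \approx 8.9633 \cdot 10^{12} - 68131.0 i$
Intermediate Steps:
$K = \frac{1}{2334}$ ($K = - \frac{1}{3 \left(-778\right)} = \left(- \frac{1}{3}\right) \left(- \frac{1}{778}\right) = \frac{1}{2334} \approx 0.00042845$)
$Q{\left(m \right)} = \frac{\sqrt{m}}{2334}$
$\left(-2161878 + Q{\left(-1471 \right)}\right) \left(-1585030 - 2561065\right) = \left(-2161878 + \frac{\sqrt{-1471}}{2334}\right) \left(-1585030 - 2561065\right) = \left(-2161878 + \frac{i \sqrt{1471}}{2334}\right) \left(-4146095\right) = 8963351566410 - \frac{4146095 i \sqrt{1471}}{2334}$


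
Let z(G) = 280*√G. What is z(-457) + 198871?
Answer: 198871 + 280*I*√457 ≈ 1.9887e+5 + 5985.7*I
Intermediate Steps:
z(-457) + 198871 = 280*√(-457) + 198871 = 280*(I*√457) + 198871 = 280*I*√457 + 198871 = 198871 + 280*I*√457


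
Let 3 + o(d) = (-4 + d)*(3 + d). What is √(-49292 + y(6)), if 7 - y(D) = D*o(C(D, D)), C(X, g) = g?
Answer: 25*I*√79 ≈ 222.2*I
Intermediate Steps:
o(d) = -3 + (-4 + d)*(3 + d)
y(D) = 7 - D*(-15 + D² - D)
√(-49292 + y(6)) = √(-49292 + (7 + 6*(15 + 6 - 1*6²))) = √(-49292 + (7 + 6*(15 + 6 - 1*36))) = √(-49292 + (7 + 6*(15 + 6 - 36))) = √(-49292 + (7 + 6*(-15))) = √(-49292 + (7 - 90)) = √(-49292 - 83) = √(-49375) = 25*I*√79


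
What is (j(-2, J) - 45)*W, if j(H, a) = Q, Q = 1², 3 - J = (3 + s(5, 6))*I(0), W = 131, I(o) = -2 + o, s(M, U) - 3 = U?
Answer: -5764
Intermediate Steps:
s(M, U) = 3 + U
J = 27 (J = 3 - (3 + (3 + 6))*(-2 + 0) = 3 - (3 + 9)*(-2) = 3 - 12*(-2) = 3 - 1*(-24) = 3 + 24 = 27)
Q = 1
j(H, a) = 1
(j(-2, J) - 45)*W = (1 - 45)*131 = -44*131 = -5764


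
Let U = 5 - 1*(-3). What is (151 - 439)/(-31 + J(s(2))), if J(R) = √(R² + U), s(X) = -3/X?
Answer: 35712/3803 + 576*√41/3803 ≈ 10.360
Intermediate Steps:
U = 8 (U = 5 + 3 = 8)
J(R) = √(8 + R²) (J(R) = √(R² + 8) = √(8 + R²))
(151 - 439)/(-31 + J(s(2))) = (151 - 439)/(-31 + √(8 + (-3/2)²)) = -288/(-31 + √(8 + (-3*½)²)) = -288/(-31 + √(8 + (-3/2)²)) = -288/(-31 + √(8 + 9/4)) = -288/(-31 + √(41/4)) = -288/(-31 + √41/2)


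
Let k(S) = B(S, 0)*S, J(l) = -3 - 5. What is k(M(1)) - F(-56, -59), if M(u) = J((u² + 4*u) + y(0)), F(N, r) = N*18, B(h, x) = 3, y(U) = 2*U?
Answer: 984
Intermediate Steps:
F(N, r) = 18*N
J(l) = -8
M(u) = -8
k(S) = 3*S
k(M(1)) - F(-56, -59) = 3*(-8) - 18*(-56) = -24 - 1*(-1008) = -24 + 1008 = 984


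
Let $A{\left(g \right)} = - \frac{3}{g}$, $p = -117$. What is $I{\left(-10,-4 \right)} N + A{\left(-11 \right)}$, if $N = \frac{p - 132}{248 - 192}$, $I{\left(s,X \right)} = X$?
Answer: $\frac{2781}{154} \approx 18.058$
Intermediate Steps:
$N = - \frac{249}{56}$ ($N = \frac{-117 - 132}{248 - 192} = - \frac{249}{56} \approx -4.4464$)
$I{\left(-10,-4 \right)} N + A{\left(-11 \right)} = \left(-4\right) \left(- \frac{249}{56}\right) - \frac{3}{-11} = \frac{249}{14} - - \frac{3}{11} = \frac{249}{14} + \frac{3}{11} = \frac{2781}{154}$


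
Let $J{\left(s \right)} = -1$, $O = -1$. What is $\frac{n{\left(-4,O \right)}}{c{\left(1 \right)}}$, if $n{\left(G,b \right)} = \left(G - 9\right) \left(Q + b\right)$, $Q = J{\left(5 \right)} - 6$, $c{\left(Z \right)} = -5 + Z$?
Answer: $-26$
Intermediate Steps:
$Q = -7$ ($Q = -1 - 6 = -7$)
$n{\left(G,b \right)} = \left(-9 + G\right) \left(-7 + b\right)$ ($n{\left(G,b \right)} = \left(G - 9\right) \left(-7 + b\right) = \left(-9 + G\right) \left(-7 + b\right)$)
$\frac{n{\left(-4,O \right)}}{c{\left(1 \right)}} = \frac{63 - -9 - -28 - -4}{-5 + 1} = \frac{63 + 9 + 28 + 4}{-4} = 104 \left(- \frac{1}{4}\right) = -26$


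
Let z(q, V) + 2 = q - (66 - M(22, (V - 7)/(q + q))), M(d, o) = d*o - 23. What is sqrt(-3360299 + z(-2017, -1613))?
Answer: I*sqrt(13679207468683)/2017 ≈ 1833.7*I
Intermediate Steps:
M(d, o) = -23 + d*o
z(q, V) = -91 + q + 11*(-7 + V)/q (z(q, V) = -2 + (q - (66 - (-23 + 22*((V - 7)/(q + q))))) = -2 + (q - (66 - (-23 + 22*((-7 + V)/((2*q)))))) = -2 + (q - (66 - (-23 + 22*((-7 + V)*(1/(2*q)))))) = -2 + (q - (66 - (-23 + 22*((-7 + V)/(2*q))))) = -2 + (q - (66 - (-23 + 11*(-7 + V)/q))) = -2 + (q - (66 + (23 - 11*(-7 + V)/q))) = -2 + (q - (89 - 11*(-7 + V)/q)) = -2 + (q + (-89 + 11*(-7 + V)/q)) = -2 + (-89 + q + 11*(-7 + V)/q) = -91 + q + 11*(-7 + V)/q)
sqrt(-3360299 + z(-2017, -1613)) = sqrt(-3360299 + (-77 + 11*(-1613) - 2017*(-91 - 2017))/(-2017)) = sqrt(-3360299 - (-77 - 17743 - 2017*(-2108))/2017) = sqrt(-3360299 - (-77 - 17743 + 4251836)/2017) = sqrt(-3360299 - 1/2017*4234016) = sqrt(-3360299 - 4234016/2017) = sqrt(-6781957099/2017) = I*sqrt(13679207468683)/2017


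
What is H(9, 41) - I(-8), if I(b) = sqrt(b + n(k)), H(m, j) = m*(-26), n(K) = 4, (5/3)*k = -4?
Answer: -234 - 2*I ≈ -234.0 - 2.0*I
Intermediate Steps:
k = -12/5 (k = (3/5)*(-4) = -12/5 ≈ -2.4000)
H(m, j) = -26*m
I(b) = sqrt(4 + b) (I(b) = sqrt(b + 4) = sqrt(4 + b))
H(9, 41) - I(-8) = -26*9 - sqrt(4 - 8) = -234 - sqrt(-4) = -234 - 2*I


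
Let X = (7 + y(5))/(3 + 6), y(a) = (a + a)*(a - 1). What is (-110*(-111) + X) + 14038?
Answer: 236279/9 ≈ 26253.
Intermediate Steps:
y(a) = 2*a*(-1 + a) (y(a) = (2*a)*(-1 + a) = 2*a*(-1 + a))
X = 47/9 (X = (7 + 2*5*(-1 + 5))/(3 + 6) = (7 + 2*5*4)/9 = (7 + 40)*(⅑) = 47*(⅑) = 47/9 ≈ 5.2222)
(-110*(-111) + X) + 14038 = (-110*(-111) + 47/9) + 14038 = (12210 + 47/9) + 14038 = 109937/9 + 14038 = 236279/9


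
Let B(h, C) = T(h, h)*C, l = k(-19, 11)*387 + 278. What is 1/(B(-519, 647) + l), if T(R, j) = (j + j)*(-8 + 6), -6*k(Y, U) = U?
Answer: 2/2685481 ≈ 7.4475e-7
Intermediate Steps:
k(Y, U) = -U/6
T(R, j) = -4*j (T(R, j) = (2*j)*(-2) = -4*j)
l = -863/2 (l = -⅙*11*387 + 278 = -11/6*387 + 278 = -1419/2 + 278 = -863/2 ≈ -431.50)
B(h, C) = -4*C*h (B(h, C) = (-4*h)*C = -4*C*h)
1/(B(-519, 647) + l) = 1/(-4*647*(-519) - 863/2) = 1/(1343172 - 863/2) = 1/(2685481/2) = 2/2685481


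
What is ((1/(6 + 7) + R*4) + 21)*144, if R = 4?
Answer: 69408/13 ≈ 5339.1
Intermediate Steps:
((1/(6 + 7) + R*4) + 21)*144 = ((1/(6 + 7) + 4*4) + 21)*144 = ((1/13 + 16) + 21)*144 = (209/13 + 21)*144 = (482/13)*144 = 69408/13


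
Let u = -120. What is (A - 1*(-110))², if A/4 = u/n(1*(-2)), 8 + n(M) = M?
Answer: 24964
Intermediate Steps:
n(M) = -8 + M
A = 48 (A = 4*(-120/(-8 + 1*(-2))) = 4*(-120/(-8 - 2)) = 4*(-120/(-10)) = 4*(-120*(-⅒)) = 4*12 = 48)
(A - 1*(-110))² = (48 - 1*(-110))² = (48 + 110)² = 158² = 24964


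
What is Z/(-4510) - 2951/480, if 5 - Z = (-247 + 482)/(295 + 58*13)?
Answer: -1396355629/227087520 ≈ -6.1490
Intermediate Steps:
Z = 5010/1049 (Z = 5 - (-247 + 482)/(295 + 58*13) = 5 - 235/(295 + 754) = 5 - 235/1049 = 5010/1049 ≈ 4.7760)
Z/(-4510) - 2951/480 = (5010/1049)/(-4510) - 2951/480 = (5010/1049)*(-1/4510) - 2951*1/480 = -501/473099 - 2951/480 = -1396355629/227087520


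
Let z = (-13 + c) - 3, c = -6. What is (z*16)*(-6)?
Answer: 2112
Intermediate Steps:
z = -22 (z = (-13 - 6) - 3 = -19 - 3 = -22)
(z*16)*(-6) = -22*16*(-6) = -352*(-6) = 2112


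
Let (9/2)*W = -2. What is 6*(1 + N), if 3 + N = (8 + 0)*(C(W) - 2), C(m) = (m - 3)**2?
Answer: 12460/27 ≈ 461.48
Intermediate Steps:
W = -4/9 (W = (2/9)*(-2) = -4/9 ≈ -0.44444)
C(m) = (-3 + m)**2
N = 6149/81 (N = -3 + (8 + 0)*((-3 - 4/9)**2 - 2) = -3 + 8*((-31/9)**2 - 2) = -3 + 8*(961/81 - 2) = -3 + 8*(799/81) = -3 + 6392/81 = 6149/81 ≈ 75.914)
6*(1 + N) = 6*(1 + 6149/81) = 6*(6230/81) = 12460/27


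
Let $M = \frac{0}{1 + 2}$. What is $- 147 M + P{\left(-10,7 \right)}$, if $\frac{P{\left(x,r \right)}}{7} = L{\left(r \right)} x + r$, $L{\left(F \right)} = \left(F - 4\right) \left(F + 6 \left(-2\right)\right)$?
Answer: $1099$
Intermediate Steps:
$L{\left(F \right)} = \left(-12 + F\right) \left(-4 + F\right)$ ($L{\left(F \right)} = \left(-4 + F\right) \left(F - 12\right) = \left(-4 + F\right) \left(-12 + F\right) = \left(-12 + F\right) \left(-4 + F\right)$)
$P{\left(x,r \right)} = 7 r + 7 x \left(48 + r^{2} - 16 r\right)$ ($P{\left(x,r \right)} = 7 \left(\left(48 + r^{2} - 16 r\right) x + r\right) = 7 \left(x \left(48 + r^{2} - 16 r\right) + r\right) = 7 \left(r + x \left(48 + r^{2} - 16 r\right)\right) = 7 r + 7 x \left(48 + r^{2} - 16 r\right)$)
$M = 0$ ($M = \frac{0}{3} = 0 \cdot \frac{1}{3} = 0$)
$- 147 M + P{\left(-10,7 \right)} = \left(-147\right) 0 + \left(7 \cdot 7 + 7 \left(-10\right) \left(48 + 7^{2} - 112\right)\right) = 0 + \left(49 + 7 \left(-10\right) \left(48 + 49 - 112\right)\right) = 0 + \left(49 + 7 \left(-10\right) \left(-15\right)\right) = 0 + \left(49 + 1050\right) = 0 + 1099 = 1099$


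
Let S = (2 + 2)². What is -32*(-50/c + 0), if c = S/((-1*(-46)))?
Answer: 4600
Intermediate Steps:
S = 16 (S = 4² = 16)
c = 8/23 (c = 16/((-1*(-46))) = 16/46 = 16*(1/46) = 8/23 ≈ 0.34783)
-32*(-50/c + 0) = -32*(-50/8/23 + 0) = -32*(-50*23/8 + 0) = -32*(-575/4 + 0) = -32*(-575/4) = 4600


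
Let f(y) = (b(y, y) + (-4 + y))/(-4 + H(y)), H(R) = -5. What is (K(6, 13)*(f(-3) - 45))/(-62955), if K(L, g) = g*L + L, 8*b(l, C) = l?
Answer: 22267/377730 ≈ 0.058950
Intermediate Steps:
b(l, C) = l/8
K(L, g) = L + L*g (K(L, g) = L*g + L = L + L*g)
f(y) = 4/9 - y/8 (f(y) = (y/8 + (-4 + y))/(-4 - 5) = (-4 + 9*y/8)/(-9) = (-4 + 9*y/8)*(-⅑) = 4/9 - y/8)
(K(6, 13)*(f(-3) - 45))/(-62955) = ((6*(1 + 13))*((4/9 - ⅛*(-3)) - 45))/(-62955) = ((6*14)*((4/9 + 3/8) - 45))*(-1/62955) = (84*(59/72 - 45))*(-1/62955) = (84*(-3181/72))*(-1/62955) = -22267/6*(-1/62955) = 22267/377730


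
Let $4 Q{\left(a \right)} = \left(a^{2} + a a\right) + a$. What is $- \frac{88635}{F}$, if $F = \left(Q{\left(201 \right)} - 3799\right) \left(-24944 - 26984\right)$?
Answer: $\frac{88635}{854306474} \approx 0.00010375$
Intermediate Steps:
$Q{\left(a \right)} = \frac{a^{2}}{2} + \frac{a}{4}$ ($Q{\left(a \right)} = \frac{\left(a^{2} + a a\right) + a}{4} = \frac{\left(a^{2} + a^{2}\right) + a}{4} = \frac{2 a^{2} + a}{4} = \frac{a + 2 a^{2}}{4} = \frac{a^{2}}{2} + \frac{a}{4}$)
$F = -854306474$ ($F = \left(\frac{1}{4} \cdot 201 \left(1 + 2 \cdot 201\right) - 3799\right) \left(-24944 - 26984\right) = \left(\frac{1}{4} \cdot 201 \left(1 + 402\right) - 3799\right) \left(-51928\right) = \left(\frac{1}{4} \cdot 201 \cdot 403 - 3799\right) \left(-51928\right) = \left(\frac{81003}{4} - 3799\right) \left(-51928\right) = \frac{65807}{4} \left(-51928\right) = -854306474$)
$- \frac{88635}{F} = - \frac{88635}{-854306474} = \left(-88635\right) \left(- \frac{1}{854306474}\right) = \frac{88635}{854306474}$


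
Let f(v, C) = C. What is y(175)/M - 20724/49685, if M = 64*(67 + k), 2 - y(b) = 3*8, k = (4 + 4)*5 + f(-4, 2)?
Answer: -72831847/173301280 ≈ -0.42026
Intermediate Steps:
k = 42 (k = (4 + 4)*5 + 2 = 8*5 + 2 = 40 + 2 = 42)
y(b) = -22 (y(b) = 2 - 3*8 = 2 - 1*24 = 2 - 24 = -22)
M = 6976 (M = 64*(67 + 42) = 64*109 = 6976)
y(175)/M - 20724/49685 = -22/6976 - 20724/49685 = -22*1/6976 - 20724*1/49685 = -11/3488 - 20724/49685 = -72831847/173301280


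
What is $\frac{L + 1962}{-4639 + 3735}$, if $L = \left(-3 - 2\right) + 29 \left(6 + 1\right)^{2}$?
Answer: $- \frac{1689}{452} \approx -3.7367$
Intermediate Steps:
$L = 1416$ ($L = -5 + 29 \cdot 7^{2} = -5 + 29 \cdot 49 = -5 + 1421 = 1416$)
$\frac{L + 1962}{-4639 + 3735} = \frac{1416 + 1962}{-4639 + 3735} = \frac{3378}{-904} = 3378 \left(- \frac{1}{904}\right) = - \frac{1689}{452}$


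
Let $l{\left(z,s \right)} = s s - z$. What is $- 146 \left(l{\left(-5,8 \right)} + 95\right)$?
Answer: $-23944$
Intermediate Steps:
$l{\left(z,s \right)} = s^{2} - z$
$- 146 \left(l{\left(-5,8 \right)} + 95\right) = - 146 \left(\left(8^{2} - -5\right) + 95\right) = - 146 \left(\left(64 + 5\right) + 95\right) = - 146 \left(69 + 95\right) = \left(-146\right) 164 = -23944$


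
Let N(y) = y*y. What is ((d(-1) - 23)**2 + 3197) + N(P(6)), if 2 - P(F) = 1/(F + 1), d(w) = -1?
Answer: 185046/49 ≈ 3776.4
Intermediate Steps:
P(F) = 2 - 1/(1 + F) (P(F) = 2 - 1/(F + 1) = 2 - 1/(1 + F))
N(y) = y**2
((d(-1) - 23)**2 + 3197) + N(P(6)) = ((-1 - 23)**2 + 3197) + ((1 + 2*6)/(1 + 6))**2 = ((-24)**2 + 3197) + ((1 + 12)/7)**2 = (576 + 3197) + ((1/7)*13)**2 = 3773 + (13/7)**2 = 3773 + 169/49 = 185046/49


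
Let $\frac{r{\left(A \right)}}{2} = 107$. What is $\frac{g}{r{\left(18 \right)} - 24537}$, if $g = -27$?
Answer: $\frac{27}{24323} \approx 0.0011101$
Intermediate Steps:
$r{\left(A \right)} = 214$ ($r{\left(A \right)} = 2 \cdot 107 = 214$)
$\frac{g}{r{\left(18 \right)} - 24537} = \frac{1}{214 - 24537} \left(-27\right) = \frac{1}{-24323} \left(-27\right) = \left(- \frac{1}{24323}\right) \left(-27\right) = \frac{27}{24323}$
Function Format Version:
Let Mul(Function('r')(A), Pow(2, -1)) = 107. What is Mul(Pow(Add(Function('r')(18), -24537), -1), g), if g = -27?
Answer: Rational(27, 24323) ≈ 0.0011101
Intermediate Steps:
Function('r')(A) = 214 (Function('r')(A) = Mul(2, 107) = 214)
Mul(Pow(Add(Function('r')(18), -24537), -1), g) = Mul(Pow(Add(214, -24537), -1), -27) = Mul(Pow(-24323, -1), -27) = Mul(Rational(-1, 24323), -27) = Rational(27, 24323)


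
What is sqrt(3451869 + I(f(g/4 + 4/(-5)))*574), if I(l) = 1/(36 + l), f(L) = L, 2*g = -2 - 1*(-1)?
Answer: sqrt(6794722219301)/1403 ≈ 1857.9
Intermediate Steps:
g = -1/2 (g = (-2 - 1*(-1))/2 = (-2 + 1)/2 = (1/2)*(-1) = -1/2 ≈ -0.50000)
sqrt(3451869 + I(f(g/4 + 4/(-5)))*574) = sqrt(3451869 + 574/(36 + (-1/2/4 + 4/(-5)))) = sqrt(3451869 + 574/(36 + (-1/2*1/4 + 4*(-1/5)))) = sqrt(3451869 + 574/(36 + (-1/8 - 4/5))) = sqrt(3451869 + 574/(36 - 37/40)) = sqrt(3451869 + 574/(1403/40)) = sqrt(3451869 + (40/1403)*574) = sqrt(3451869 + 22960/1403) = sqrt(4842995167/1403) = sqrt(6794722219301)/1403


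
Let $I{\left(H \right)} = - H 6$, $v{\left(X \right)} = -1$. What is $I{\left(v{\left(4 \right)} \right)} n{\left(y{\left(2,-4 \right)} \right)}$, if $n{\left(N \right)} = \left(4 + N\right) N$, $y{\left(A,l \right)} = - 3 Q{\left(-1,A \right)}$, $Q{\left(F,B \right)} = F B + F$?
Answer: $702$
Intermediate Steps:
$Q{\left(F,B \right)} = F + B F$ ($Q{\left(F,B \right)} = B F + F = F + B F$)
$I{\left(H \right)} = - 6 H$
$y{\left(A,l \right)} = 3 + 3 A$ ($y{\left(A,l \right)} = - 3 \left(- (1 + A)\right) = - 3 \left(-1 - A\right) = 3 + 3 A$)
$n{\left(N \right)} = N \left(4 + N\right)$
$I{\left(v{\left(4 \right)} \right)} n{\left(y{\left(2,-4 \right)} \right)} = \left(-6\right) \left(-1\right) \left(3 + 3 \cdot 2\right) \left(4 + \left(3 + 3 \cdot 2\right)\right) = 6 \left(3 + 6\right) \left(4 + \left(3 + 6\right)\right) = 6 \cdot 9 \left(4 + 9\right) = 6 \cdot 9 \cdot 13 = 6 \cdot 117 = 702$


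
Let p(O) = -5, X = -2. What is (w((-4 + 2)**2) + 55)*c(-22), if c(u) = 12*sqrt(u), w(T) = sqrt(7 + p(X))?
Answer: 12*I*sqrt(22)*(55 + sqrt(2)) ≈ 3175.3*I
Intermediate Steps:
w(T) = sqrt(2) (w(T) = sqrt(7 - 5) = sqrt(2))
(w((-4 + 2)**2) + 55)*c(-22) = (sqrt(2) + 55)*(12*sqrt(-22)) = (55 + sqrt(2))*(12*(I*sqrt(22))) = (55 + sqrt(2))*(12*I*sqrt(22)) = 12*I*sqrt(22)*(55 + sqrt(2))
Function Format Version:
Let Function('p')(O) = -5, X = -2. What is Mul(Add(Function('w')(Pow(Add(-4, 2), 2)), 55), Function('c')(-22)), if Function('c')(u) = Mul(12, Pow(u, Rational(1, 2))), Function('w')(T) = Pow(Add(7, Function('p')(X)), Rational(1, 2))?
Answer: Mul(12, I, Pow(22, Rational(1, 2)), Add(55, Pow(2, Rational(1, 2)))) ≈ Mul(3175.3, I)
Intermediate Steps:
Function('w')(T) = Pow(2, Rational(1, 2)) (Function('w')(T) = Pow(Add(7, -5), Rational(1, 2)) = Pow(2, Rational(1, 2)))
Mul(Add(Function('w')(Pow(Add(-4, 2), 2)), 55), Function('c')(-22)) = Mul(Add(Pow(2, Rational(1, 2)), 55), Mul(12, Pow(-22, Rational(1, 2)))) = Mul(Add(55, Pow(2, Rational(1, 2))), Mul(12, Mul(I, Pow(22, Rational(1, 2))))) = Mul(Add(55, Pow(2, Rational(1, 2))), Mul(12, I, Pow(22, Rational(1, 2)))) = Mul(12, I, Pow(22, Rational(1, 2)), Add(55, Pow(2, Rational(1, 2))))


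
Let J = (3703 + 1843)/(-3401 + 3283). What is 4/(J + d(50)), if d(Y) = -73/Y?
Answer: -200/2423 ≈ -0.082542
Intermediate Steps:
J = -47 (J = 5546/(-118) = 5546*(-1/118) = -47)
4/(J + d(50)) = 4/(-47 - 73/50) = 4/(-2423/50) = -50/2423*4 = -200/2423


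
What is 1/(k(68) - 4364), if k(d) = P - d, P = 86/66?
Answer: -33/146213 ≈ -0.00022570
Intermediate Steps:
P = 43/33 (P = 86*(1/66) = 43/33 ≈ 1.3030)
k(d) = 43/33 - d
1/(k(68) - 4364) = 1/((43/33 - 1*68) - 4364) = 1/((43/33 - 68) - 4364) = 1/(-2201/33 - 4364) = 1/(-146213/33) = -33/146213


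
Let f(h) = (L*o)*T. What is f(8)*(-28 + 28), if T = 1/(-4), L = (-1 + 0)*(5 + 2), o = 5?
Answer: 0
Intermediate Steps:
L = -7 (L = -1*7 = -7)
T = -¼ ≈ -0.25000
f(h) = 35/4 (f(h) = -7*5*(-¼) = -35*(-¼) = 35/4)
f(8)*(-28 + 28) = 35*(-28 + 28)/4 = (35/4)*0 = 0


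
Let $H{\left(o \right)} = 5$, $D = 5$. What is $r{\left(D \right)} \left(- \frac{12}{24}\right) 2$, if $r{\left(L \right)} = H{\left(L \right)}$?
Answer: $-5$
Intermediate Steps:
$r{\left(L \right)} = 5$
$r{\left(D \right)} \left(- \frac{12}{24}\right) 2 = 5 \left(- \frac{12}{24}\right) 2 = 5 \left(\left(-12\right) \frac{1}{24}\right) 2 = 5 \left(- \frac{1}{2}\right) 2 = \left(- \frac{5}{2}\right) 2 = -5$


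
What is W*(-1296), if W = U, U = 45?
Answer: -58320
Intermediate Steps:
W = 45
W*(-1296) = 45*(-1296) = -58320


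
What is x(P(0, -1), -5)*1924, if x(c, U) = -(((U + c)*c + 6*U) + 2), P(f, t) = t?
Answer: 42328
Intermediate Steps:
x(c, U) = -2 - 6*U - c*(U + c) (x(c, U) = -((c*(U + c) + 6*U) + 2) = -((6*U + c*(U + c)) + 2) = -(2 + 6*U + c*(U + c)) = -2 - 6*U - c*(U + c))
x(P(0, -1), -5)*1924 = (-2 - 1*(-1)**2 - 6*(-5) - 1*(-5)*(-1))*1924 = (-2 - 1*1 + 30 - 5)*1924 = (-2 - 1 + 30 - 5)*1924 = 22*1924 = 42328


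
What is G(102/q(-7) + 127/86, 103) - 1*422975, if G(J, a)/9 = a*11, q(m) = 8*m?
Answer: -412778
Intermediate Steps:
G(J, a) = 99*a (G(J, a) = 9*(a*11) = 9*(11*a) = 99*a)
G(102/q(-7) + 127/86, 103) - 1*422975 = 99*103 - 1*422975 = 10197 - 422975 = -412778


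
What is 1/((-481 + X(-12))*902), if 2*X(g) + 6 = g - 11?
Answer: -1/446941 ≈ -2.2374e-6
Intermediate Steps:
X(g) = -17/2 + g/2 (X(g) = -3 + (g - 11)/2 = -3 + (-11 + g)/2 = -3 + (-11/2 + g/2) = -17/2 + g/2)
1/((-481 + X(-12))*902) = 1/((-481 + (-17/2 + (½)*(-12)))*902) = (1/902)/(-481 + (-17/2 - 6)) = (1/902)/(-481 - 29/2) = (1/902)/(-991/2) = -2/991*1/902 = -1/446941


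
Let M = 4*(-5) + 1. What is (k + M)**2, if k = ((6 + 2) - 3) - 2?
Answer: 256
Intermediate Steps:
M = -19 (M = -20 + 1 = -19)
k = 3 (k = (8 - 3) - 2 = 5 - 2 = 3)
(k + M)**2 = (3 - 19)**2 = (-16)**2 = 256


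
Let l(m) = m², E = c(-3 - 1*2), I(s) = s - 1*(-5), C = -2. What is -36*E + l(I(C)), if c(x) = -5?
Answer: 189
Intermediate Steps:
I(s) = 5 + s (I(s) = s + 5 = 5 + s)
E = -5
-36*E + l(I(C)) = -36*(-5) + (5 - 2)² = 180 + 3² = 180 + 9 = 189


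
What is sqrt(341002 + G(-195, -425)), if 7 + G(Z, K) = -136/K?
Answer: sqrt(8524883)/5 ≈ 583.95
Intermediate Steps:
G(Z, K) = -7 - 136/K
sqrt(341002 + G(-195, -425)) = sqrt(341002 + (-7 - 136/(-425))) = sqrt(341002 + (-7 - 136*(-1/425))) = sqrt(341002 + (-7 + 8/25)) = sqrt(341002 - 167/25) = sqrt(8524883/25) = sqrt(8524883)/5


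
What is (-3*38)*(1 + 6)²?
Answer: -5586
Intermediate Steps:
(-3*38)*(1 + 6)² = -114*7² = -114*49 = -5586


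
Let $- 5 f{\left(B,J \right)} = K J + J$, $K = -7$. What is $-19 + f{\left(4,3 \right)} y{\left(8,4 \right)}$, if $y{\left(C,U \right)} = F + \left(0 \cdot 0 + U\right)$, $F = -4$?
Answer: $-19$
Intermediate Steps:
$y{\left(C,U \right)} = -4 + U$ ($y{\left(C,U \right)} = -4 + \left(0 \cdot 0 + U\right) = -4 + \left(0 + U\right) = -4 + U$)
$f{\left(B,J \right)} = \frac{6 J}{5}$ ($f{\left(B,J \right)} = - \frac{- 7 J + J}{5} = - \frac{\left(-6\right) J}{5} = \frac{6 J}{5}$)
$-19 + f{\left(4,3 \right)} y{\left(8,4 \right)} = -19 + \frac{6}{5} \cdot 3 \left(-4 + 4\right) = -19 + \frac{18}{5} \cdot 0 = -19 + 0 = -19$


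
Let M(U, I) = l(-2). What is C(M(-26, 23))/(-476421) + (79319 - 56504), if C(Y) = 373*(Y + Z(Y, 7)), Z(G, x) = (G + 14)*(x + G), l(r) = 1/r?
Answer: 43478050283/1905684 ≈ 22815.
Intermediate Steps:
l(r) = 1/r
M(U, I) = -½ (M(U, I) = 1/(-2) = -½)
Z(G, x) = (14 + G)*(G + x)
C(Y) = 36554 + 373*Y² + 8206*Y (C(Y) = 373*(Y + (Y² + 14*Y + 14*7 + Y*7)) = 373*(Y + (Y² + 14*Y + 98 + 7*Y)) = 373*(Y + (98 + Y² + 21*Y)) = 373*(98 + Y² + 22*Y) = 36554 + 373*Y² + 8206*Y)
C(M(-26, 23))/(-476421) + (79319 - 56504) = (36554 + 373*(-½)² + 8206*(-½))/(-476421) + (79319 - 56504) = (36554 + 373*(¼) - 4103)*(-1/476421) + 22815 = (36554 + 373/4 - 4103)*(-1/476421) + 22815 = (130177/4)*(-1/476421) + 22815 = -130177/1905684 + 22815 = 43478050283/1905684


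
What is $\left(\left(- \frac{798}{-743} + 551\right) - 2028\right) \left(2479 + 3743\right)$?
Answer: $- \frac{6823126086}{743} \approx -9.1832 \cdot 10^{6}$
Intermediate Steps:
$\left(\left(- \frac{798}{-743} + 551\right) - 2028\right) \left(2479 + 3743\right) = \left(\left(\left(-798\right) \left(- \frac{1}{743}\right) + 551\right) - 2028\right) 6222 = \left(\left(\frac{798}{743} + 551\right) - 2028\right) 6222 = \left(\frac{410191}{743} - 2028\right) 6222 = \left(- \frac{1096613}{743}\right) 6222 = - \frac{6823126086}{743}$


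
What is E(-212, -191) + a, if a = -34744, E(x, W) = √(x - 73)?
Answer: -34744 + I*√285 ≈ -34744.0 + 16.882*I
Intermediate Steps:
E(x, W) = √(-73 + x)
E(-212, -191) + a = √(-73 - 212) - 34744 = √(-285) - 34744 = I*√285 - 34744 = -34744 + I*√285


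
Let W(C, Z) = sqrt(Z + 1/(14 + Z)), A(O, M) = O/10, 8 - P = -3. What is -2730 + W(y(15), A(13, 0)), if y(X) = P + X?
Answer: -2730 + sqrt(355130)/510 ≈ -2728.8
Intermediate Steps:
P = 11 (P = 8 - 1*(-3) = 8 + 3 = 11)
A(O, M) = O/10 (A(O, M) = O*(1/10) = O/10)
y(X) = 11 + X
-2730 + W(y(15), A(13, 0)) = -2730 + sqrt((1 + ((1/10)*13)*(14 + (1/10)*13))/(14 + (1/10)*13)) = -2730 + sqrt((1 + 13*(14 + 13/10)/10)/(14 + 13/10)) = -2730 + sqrt((1 + (13/10)*(153/10))/(153/10)) = -2730 + sqrt(10*(1 + 1989/100)/153) = -2730 + sqrt((10/153)*(2089/100)) = -2730 + sqrt(2089/1530) = -2730 + sqrt(355130)/510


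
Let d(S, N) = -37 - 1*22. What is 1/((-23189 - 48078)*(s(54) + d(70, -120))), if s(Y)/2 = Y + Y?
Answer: -1/11188919 ≈ -8.9374e-8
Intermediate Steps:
d(S, N) = -59 (d(S, N) = -37 - 22 = -59)
s(Y) = 4*Y (s(Y) = 2*(Y + Y) = 2*(2*Y) = 4*Y)
1/((-23189 - 48078)*(s(54) + d(70, -120))) = 1/((-23189 - 48078)*(4*54 - 59)) = 1/(-71267*(216 - 59)) = 1/(-71267*157) = 1/(-11188919) = -1/11188919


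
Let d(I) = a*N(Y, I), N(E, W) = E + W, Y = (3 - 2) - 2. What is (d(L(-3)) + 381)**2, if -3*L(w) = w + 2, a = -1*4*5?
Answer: 1399489/9 ≈ 1.5550e+5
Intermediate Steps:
a = -20 (a = -4*5 = -20)
Y = -1 (Y = 1 - 2 = -1)
L(w) = -2/3 - w/3 (L(w) = -(w + 2)/3 = -(2 + w)/3 = -2/3 - w/3)
d(I) = 20 - 20*I (d(I) = -20*(-1 + I) = 20 - 20*I)
(d(L(-3)) + 381)**2 = ((20 - 20*(-2/3 - 1/3*(-3))) + 381)**2 = ((20 - 20*(-2/3 + 1)) + 381)**2 = ((20 - 20*1/3) + 381)**2 = ((20 - 20/3) + 381)**2 = (40/3 + 381)**2 = (1183/3)**2 = 1399489/9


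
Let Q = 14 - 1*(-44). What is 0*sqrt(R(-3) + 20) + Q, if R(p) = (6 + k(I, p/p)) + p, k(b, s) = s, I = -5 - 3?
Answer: 58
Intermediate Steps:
I = -8
R(p) = 7 + p (R(p) = (6 + p/p) + p = (6 + 1) + p = 7 + p)
Q = 58 (Q = 14 + 44 = 58)
0*sqrt(R(-3) + 20) + Q = 0*sqrt((7 - 3) + 20) + 58 = 0*sqrt(4 + 20) + 58 = 0*sqrt(24) + 58 = 0*(2*sqrt(6)) + 58 = 0 + 58 = 58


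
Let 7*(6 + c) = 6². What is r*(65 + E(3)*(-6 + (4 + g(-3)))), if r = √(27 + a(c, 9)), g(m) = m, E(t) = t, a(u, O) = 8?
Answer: 50*√35 ≈ 295.80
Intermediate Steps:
c = -6/7 (c = -6 + (⅐)*6² = -6 + (⅐)*36 = -6 + 36/7 = -6/7 ≈ -0.85714)
r = √35 (r = √(27 + 8) = √35 ≈ 5.9161)
r*(65 + E(3)*(-6 + (4 + g(-3)))) = √35*(65 + 3*(-6 + (4 - 3))) = √35*(65 + 3*(-6 + 1)) = √35*(65 + 3*(-5)) = √35*(65 - 15) = √35*50 = 50*√35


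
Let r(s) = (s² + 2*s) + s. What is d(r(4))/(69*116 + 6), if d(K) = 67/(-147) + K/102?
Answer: -151/6672330 ≈ -2.2631e-5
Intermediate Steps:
r(s) = s² + 3*s
d(K) = -67/147 + K/102 (d(K) = 67*(-1/147) + K*(1/102) = -67/147 + K/102)
d(r(4))/(69*116 + 6) = (-67/147 + (4*(3 + 4))/102)/(69*116 + 6) = (-67/147 + (4*7)/102)/(8004 + 6) = (-67/147 + (1/102)*28)/8010 = (-67/147 + 14/51)*(1/8010) = -151/833*1/8010 = -151/6672330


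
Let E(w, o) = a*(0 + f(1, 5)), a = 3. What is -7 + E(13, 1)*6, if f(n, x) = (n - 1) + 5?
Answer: 83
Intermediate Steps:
f(n, x) = 4 + n (f(n, x) = (-1 + n) + 5 = 4 + n)
E(w, o) = 15 (E(w, o) = 3*(0 + (4 + 1)) = 3*(0 + 5) = 3*5 = 15)
-7 + E(13, 1)*6 = -7 + 15*6 = -7 + 90 = 83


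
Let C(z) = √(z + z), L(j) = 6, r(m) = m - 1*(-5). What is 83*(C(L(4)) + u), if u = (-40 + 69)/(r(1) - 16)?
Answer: -2407/10 + 166*√3 ≈ 46.820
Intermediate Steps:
r(m) = 5 + m (r(m) = m + 5 = 5 + m)
C(z) = √2*√z (C(z) = √(2*z) = √2*√z)
u = -29/10 (u = (-40 + 69)/((5 + 1) - 16) = 29/(6 - 16) = 29/(-10) = 29*(-⅒) = -29/10 ≈ -2.9000)
83*(C(L(4)) + u) = 83*(√2*√6 - 29/10) = 83*(2*√3 - 29/10) = 83*(-29/10 + 2*√3) = -2407/10 + 166*√3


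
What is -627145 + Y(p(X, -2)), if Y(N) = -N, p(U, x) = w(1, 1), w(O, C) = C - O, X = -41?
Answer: -627145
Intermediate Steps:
p(U, x) = 0 (p(U, x) = 1 - 1*1 = 1 - 1 = 0)
-627145 + Y(p(X, -2)) = -627145 - 1*0 = -627145 + 0 = -627145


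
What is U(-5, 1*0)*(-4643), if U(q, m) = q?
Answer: 23215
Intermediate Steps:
U(-5, 1*0)*(-4643) = -5*(-4643) = 23215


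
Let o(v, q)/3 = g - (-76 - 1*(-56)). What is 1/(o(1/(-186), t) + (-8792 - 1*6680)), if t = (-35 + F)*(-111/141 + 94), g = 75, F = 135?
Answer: -1/15187 ≈ -6.5846e-5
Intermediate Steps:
t = 438100/47 (t = (-35 + 135)*(-111/141 + 94) = 100*(-111*1/141 + 94) = 100*(-37/47 + 94) = 100*(4381/47) = 438100/47 ≈ 9321.3)
o(v, q) = 285 (o(v, q) = 3*(75 - (-76 - 1*(-56))) = 3*(75 - (-76 + 56)) = 3*(75 - 1*(-20)) = 3*(75 + 20) = 3*95 = 285)
1/(o(1/(-186), t) + (-8792 - 1*6680)) = 1/(285 + (-8792 - 1*6680)) = 1/(285 + (-8792 - 6680)) = 1/(285 - 15472) = 1/(-15187) = -1/15187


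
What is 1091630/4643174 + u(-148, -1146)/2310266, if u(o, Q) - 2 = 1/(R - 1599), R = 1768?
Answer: 213106041435503/906428713551998 ≈ 0.23511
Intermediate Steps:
u(o, Q) = 339/169 (u(o, Q) = 2 + 1/(1768 - 1599) = 2 + 1/169 = 339/169)
1091630/4643174 + u(-148, -1146)/2310266 = 1091630/4643174 + (339/169)/2310266 = 1091630*(1/4643174) + (339/169)*(1/2310266) = 545815/2321587 + 339/390434954 = 213106041435503/906428713551998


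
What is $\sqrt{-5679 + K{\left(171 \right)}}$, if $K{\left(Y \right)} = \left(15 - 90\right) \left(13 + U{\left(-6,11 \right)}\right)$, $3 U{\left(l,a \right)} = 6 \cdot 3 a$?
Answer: $2 i \sqrt{2901} \approx 107.72 i$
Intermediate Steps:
$U{\left(l,a \right)} = 6 a$ ($U{\left(l,a \right)} = \frac{6 \cdot 3 a}{3} = \frac{18 a}{3} = 6 a$)
$K{\left(Y \right)} = -5925$ ($K{\left(Y \right)} = \left(15 - 90\right) \left(13 + 6 \cdot 11\right) = - 75 \left(13 + 66\right) = \left(-75\right) 79 = -5925$)
$\sqrt{-5679 + K{\left(171 \right)}} = \sqrt{-5679 - 5925} = \sqrt{-11604} = 2 i \sqrt{2901}$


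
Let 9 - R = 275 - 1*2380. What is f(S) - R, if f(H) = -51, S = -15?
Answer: -2165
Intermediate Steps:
R = 2114 (R = 9 - (275 - 1*2380) = 9 - (275 - 2380) = 9 - 1*(-2105) = 9 + 2105 = 2114)
f(S) - R = -51 - 1*2114 = -51 - 2114 = -2165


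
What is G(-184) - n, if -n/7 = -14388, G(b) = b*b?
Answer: -66860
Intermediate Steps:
G(b) = b²
n = 100716 (n = -7*(-14388) = 100716)
G(-184) - n = (-184)² - 1*100716 = 33856 - 100716 = -66860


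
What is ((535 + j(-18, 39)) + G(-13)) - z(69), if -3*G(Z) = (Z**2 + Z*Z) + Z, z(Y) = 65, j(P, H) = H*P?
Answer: -1021/3 ≈ -340.33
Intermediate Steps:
G(Z) = -2*Z**2/3 - Z/3 (G(Z) = -((Z**2 + Z*Z) + Z)/3 = -((Z**2 + Z**2) + Z)/3 = -(2*Z**2 + Z)/3 = -(Z + 2*Z**2)/3 = -2*Z**2/3 - Z/3)
((535 + j(-18, 39)) + G(-13)) - z(69) = ((535 + 39*(-18)) - 1/3*(-13)*(1 + 2*(-13))) - 1*65 = ((535 - 702) - 1/3*(-13)*(1 - 26)) - 65 = (-167 - 1/3*(-13)*(-25)) - 65 = (-167 - 325/3) - 65 = -826/3 - 65 = -1021/3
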